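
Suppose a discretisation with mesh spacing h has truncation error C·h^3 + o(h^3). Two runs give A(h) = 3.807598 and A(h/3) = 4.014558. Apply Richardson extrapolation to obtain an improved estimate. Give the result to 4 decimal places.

The leading error scales as h^3; refining by a factor of 3 reduces it by 3^3 = 27.
Extrapolated value = (27·A(h/3) − A(h)) / (27 − 1)
= (27·4.014558 − 3.807598) / 26
= 104.585468 / 26 = 4.022518

4.0225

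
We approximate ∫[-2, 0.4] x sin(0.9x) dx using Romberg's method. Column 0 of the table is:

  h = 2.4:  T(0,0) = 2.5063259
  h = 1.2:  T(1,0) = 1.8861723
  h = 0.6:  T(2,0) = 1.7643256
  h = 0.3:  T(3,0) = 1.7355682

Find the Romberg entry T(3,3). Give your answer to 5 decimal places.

Richardson extrapolation on the trapezoidal column (denominator 4−1=3):
T(1,1) = (4·1.8861723 − 2.5063259) / 3 = 1.6794544
T(2,1) = (4·1.7643256 − 1.8861723) / 3 = 1.7237100
T(3,1) = (4·1.7355682 − 1.7643256) / 3 = 1.7259824
T(2,2) = (16·1.7237100 − 1.6794544) / 15 = 1.7266604
T(3,2) = 1.7259824 + (1.7259824 − 1.7237100)/15 = 1.7261339
T(3,3) = (64·1.7261339 − 1.7266604) / 63 = 1.7261255

1.72613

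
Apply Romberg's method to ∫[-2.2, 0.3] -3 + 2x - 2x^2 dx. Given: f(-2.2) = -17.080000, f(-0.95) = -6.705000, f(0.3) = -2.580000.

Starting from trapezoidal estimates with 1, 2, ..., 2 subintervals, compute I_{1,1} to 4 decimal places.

-19.3667

I_{0,0} (trapezoid, 1 panel, h=2.5000): -24.575000
I_{1,0} (trapezoid, 2 panels, h=1.2500): -20.668750
I_{1,1} = -20.668750 + (-20.668750 − (-24.575000))/3 = -19.366667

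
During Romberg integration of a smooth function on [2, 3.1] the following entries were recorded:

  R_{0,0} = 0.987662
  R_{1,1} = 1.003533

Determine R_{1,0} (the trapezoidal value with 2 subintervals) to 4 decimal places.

0.9996

From R_{1,1} = (4·R_{1,0} − R_{0,0})/3, solve for R_{1,0}:
4·R_{1,0} = 3·1.003533 + 0.987662 = 3.998261
R_{1,0} = 0.999565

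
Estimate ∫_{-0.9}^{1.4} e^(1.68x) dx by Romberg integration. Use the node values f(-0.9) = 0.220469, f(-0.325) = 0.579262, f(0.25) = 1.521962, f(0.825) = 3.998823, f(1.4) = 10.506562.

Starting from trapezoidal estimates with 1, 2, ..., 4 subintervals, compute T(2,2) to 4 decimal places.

6.1295

T(0,0) (trapezoid, 1 panel, h=2.3000): 12.336086
T(1,0) (trapezoid, 2 panels, h=1.1500): 7.918299
T(2,0) (trapezoid, 4 panels, h=0.5750): 6.591548
T(1,1) = 7.918299 + (7.918299 − 12.336086)/3 = 6.445703
T(2,1) = 6.591548 + (6.591548 − 7.918299)/3 = 6.149298
T(2,2) = 6.149298 + (6.149298 − 6.445703)/15 = 6.129538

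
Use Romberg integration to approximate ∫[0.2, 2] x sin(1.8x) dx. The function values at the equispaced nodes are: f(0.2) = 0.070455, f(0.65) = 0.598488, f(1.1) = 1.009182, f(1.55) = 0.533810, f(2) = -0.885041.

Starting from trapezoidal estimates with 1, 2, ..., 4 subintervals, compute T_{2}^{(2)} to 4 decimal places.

T_{0}^{(0)} (trapezoid, 1 panel, h=1.8000): -0.733127
T_{1}^{(0)} (trapezoid, 2 panels, h=0.9000): 0.541700
T_{2}^{(0)} (trapezoid, 4 panels, h=0.4500): 0.780384
T_{1}^{(1)} = 0.541700 + (0.541700 − (-0.733127))/3 = 0.966642
T_{2}^{(1)} = 0.780384 + (0.780384 − 0.541700)/3 = 0.859945
T_{2}^{(2)} = 0.859945 + (0.859945 − 0.966642)/15 = 0.852832

0.8528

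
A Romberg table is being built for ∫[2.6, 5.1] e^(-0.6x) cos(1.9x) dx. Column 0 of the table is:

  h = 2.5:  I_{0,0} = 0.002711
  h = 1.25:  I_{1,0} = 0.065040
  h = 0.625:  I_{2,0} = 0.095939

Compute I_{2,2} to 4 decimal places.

I_{1,1} = (4·0.065040 − 0.002711) / 3 = 0.085816
I_{2,1} = 0.095939 + (0.095939 − 0.065040)/3 = 0.106239
I_{2,2} = (16·0.106239 − 0.085816) / 15 = 0.107601

0.1076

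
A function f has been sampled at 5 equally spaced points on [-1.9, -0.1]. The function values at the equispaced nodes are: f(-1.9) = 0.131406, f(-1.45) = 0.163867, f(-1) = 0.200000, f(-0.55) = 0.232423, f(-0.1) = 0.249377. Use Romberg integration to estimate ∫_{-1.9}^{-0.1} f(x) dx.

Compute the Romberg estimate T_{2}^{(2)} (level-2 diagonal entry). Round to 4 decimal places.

0.3549

T_{0}^{(0)} (trapezoid, 1 panel, h=1.8000): 0.342705
T_{1}^{(0)} (trapezoid, 2 panels, h=0.9000): 0.351352
T_{2}^{(0)} (trapezoid, 4 panels, h=0.4500): 0.354007
T_{1}^{(1)} = 0.351352 + (0.351352 − 0.342705)/3 = 0.354234
T_{2}^{(1)} = 0.354007 + (0.354007 − 0.351352)/3 = 0.354892
T_{2}^{(2)} = 0.354892 + (0.354892 − 0.354234)/15 = 0.354936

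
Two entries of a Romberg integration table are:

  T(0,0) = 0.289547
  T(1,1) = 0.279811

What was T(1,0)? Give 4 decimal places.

From T(1,1) = (4·T(1,0) − T(0,0))/3, solve for T(1,0):
4·T(1,0) = 3·0.279811 + 0.289547 = 1.128980
T(1,0) = 0.282245

0.2822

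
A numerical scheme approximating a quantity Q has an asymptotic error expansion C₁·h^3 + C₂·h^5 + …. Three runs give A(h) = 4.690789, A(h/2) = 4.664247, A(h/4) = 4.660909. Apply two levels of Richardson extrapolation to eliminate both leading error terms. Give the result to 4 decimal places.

First eliminate the h^3 term (factor 2^3 = 8):
  B₁ = (8·4.664247 − 4.690789)/7 = 4.660455
  B₂ = (8·4.660909 − 4.664247)/7 = 4.660432
Then eliminate the h^5 term (factor 2^5 = 32):
  (32·4.660432 − 4.660455)/31 = 4.660431

4.6604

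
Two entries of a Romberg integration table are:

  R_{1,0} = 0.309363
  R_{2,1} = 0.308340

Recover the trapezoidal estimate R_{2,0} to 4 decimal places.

From R_{2,1} = (4·R_{2,0} − R_{1,0})/3, solve for R_{2,0}:
4·R_{2,0} = 3·0.308340 + 0.309363 = 1.234383
R_{2,0} = 0.308596

0.3086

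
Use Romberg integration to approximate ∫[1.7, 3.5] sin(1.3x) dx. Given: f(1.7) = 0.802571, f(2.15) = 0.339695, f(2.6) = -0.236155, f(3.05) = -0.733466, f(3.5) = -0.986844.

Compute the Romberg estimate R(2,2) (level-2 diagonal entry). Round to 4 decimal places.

-0.3345

R(0,0) (trapezoid, 1 panel, h=1.8000): -0.165846
R(1,0) (trapezoid, 2 panels, h=0.9000): -0.295462
R(2,0) (trapezoid, 4 panels, h=0.4500): -0.324928
R(1,1) = -0.295462 + (-0.295462 − (-0.165846))/3 = -0.338667
R(2,1) = -0.324928 + (-0.324928 − (-0.295462))/3 = -0.334750
R(2,2) = -0.334750 + (-0.334750 − (-0.338667))/15 = -0.334489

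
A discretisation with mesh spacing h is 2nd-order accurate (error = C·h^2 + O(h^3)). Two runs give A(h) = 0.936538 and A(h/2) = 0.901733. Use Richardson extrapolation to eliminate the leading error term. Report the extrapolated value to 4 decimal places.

The leading error scales as h^2; refining by a factor of 2 reduces it by 2^2 = 4.
Extrapolated value = (4·A(h/2) − A(h)) / (4 − 1)
= (4·0.901733 − 0.936538) / 3
= 2.670394 / 3 = 0.890131

0.8901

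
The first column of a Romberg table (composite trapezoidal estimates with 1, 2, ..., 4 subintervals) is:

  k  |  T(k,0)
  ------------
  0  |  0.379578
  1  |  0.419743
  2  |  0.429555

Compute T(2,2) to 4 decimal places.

Richardson extrapolation on the trapezoidal column (denominator 4−1=3):
T(1,1) = (4·0.419743 − 0.379578) / 3 = 0.433131
T(2,1) = (4·0.429555 − 0.419743) / 3 = 0.432826
T(2,2) = (16·0.432826 − 0.433131) / 15 = 0.432806

0.4328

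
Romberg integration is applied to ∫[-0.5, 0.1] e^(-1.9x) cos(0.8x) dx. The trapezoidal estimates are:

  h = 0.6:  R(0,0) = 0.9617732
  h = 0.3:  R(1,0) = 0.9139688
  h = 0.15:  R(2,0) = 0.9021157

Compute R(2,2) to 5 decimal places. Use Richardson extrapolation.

0.89817

Richardson extrapolation on the trapezoidal column (denominator 4−1=3):
R(1,1) = (4·0.9139688 − 0.9617732) / 3 = 0.8980340
R(2,1) = 0.9021157 + (0.9021157 − 0.9139688)/3 = 0.8981647
R(2,2) = (16·0.8981647 − 0.8980340) / 15 = 0.8981734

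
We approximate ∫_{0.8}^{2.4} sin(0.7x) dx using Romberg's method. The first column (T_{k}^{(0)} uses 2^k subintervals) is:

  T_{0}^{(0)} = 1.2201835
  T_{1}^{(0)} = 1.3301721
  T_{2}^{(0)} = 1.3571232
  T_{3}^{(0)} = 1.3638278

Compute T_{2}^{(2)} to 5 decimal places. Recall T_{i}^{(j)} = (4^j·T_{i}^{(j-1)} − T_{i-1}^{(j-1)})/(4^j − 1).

1.36606

Richardson extrapolation on the trapezoidal column (denominator 4−1=3):
T_{1}^{(1)} = (4·1.3301721 − 1.2201835) / 3 = 1.3668350
T_{2}^{(1)} = 1.3571232 + (1.3571232 − 1.3301721)/3 = 1.3661069
T_{2}^{(2)} = 1.3661069 + (1.3661069 − 1.3668350)/15 = 1.3660584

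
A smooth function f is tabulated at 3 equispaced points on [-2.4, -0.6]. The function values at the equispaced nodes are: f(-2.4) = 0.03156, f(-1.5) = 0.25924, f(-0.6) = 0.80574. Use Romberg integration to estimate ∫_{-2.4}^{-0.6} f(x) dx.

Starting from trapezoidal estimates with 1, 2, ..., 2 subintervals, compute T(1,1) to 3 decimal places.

0.562

T(0,0) (trapezoid, 1 panel, h=1.8000): 0.75357
T(1,0) (trapezoid, 2 panels, h=0.9000): 0.61010
T(1,1) = 0.61010 + (0.61010 − 0.75357)/3 = 0.56228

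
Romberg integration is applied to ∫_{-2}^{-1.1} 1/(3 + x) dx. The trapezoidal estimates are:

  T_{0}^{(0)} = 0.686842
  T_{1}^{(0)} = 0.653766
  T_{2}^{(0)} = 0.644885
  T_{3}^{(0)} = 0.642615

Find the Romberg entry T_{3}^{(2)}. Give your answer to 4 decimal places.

T_{2}^{(1)} = (4·0.644885 − 0.653766) / 3 = 0.641925
T_{3}^{(1)} = 0.642615 + (0.642615 − 0.644885)/3 = 0.641858
T_{3}^{(2)} = (16·0.641858 − 0.641925) / 15 = 0.641854

0.6419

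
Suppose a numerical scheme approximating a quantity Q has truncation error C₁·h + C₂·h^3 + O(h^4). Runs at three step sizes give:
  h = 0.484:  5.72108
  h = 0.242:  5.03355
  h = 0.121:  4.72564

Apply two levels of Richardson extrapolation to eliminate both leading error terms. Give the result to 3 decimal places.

4.428

First eliminate the h term (factor 2^1 = 2):
  B₁ = (2·5.03355 − 5.72108)/1 = 4.34602
  B₂ = (2·4.72564 − 5.03355)/1 = 4.41773
Then eliminate the h^3 term (factor 2^3 = 8):
  (8·4.41773 − 4.34602)/7 = 4.42797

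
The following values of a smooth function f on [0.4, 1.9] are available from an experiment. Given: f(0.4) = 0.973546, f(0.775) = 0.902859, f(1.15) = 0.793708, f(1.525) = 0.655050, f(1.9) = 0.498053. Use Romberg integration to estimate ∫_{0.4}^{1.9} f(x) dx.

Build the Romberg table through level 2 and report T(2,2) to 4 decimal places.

1.1613

T(0,0) (trapezoid, 1 panel, h=1.5000): 1.103699
T(1,0) (trapezoid, 2 panels, h=0.7500): 1.147131
T(2,0) (trapezoid, 4 panels, h=0.3750): 1.157781
T(1,1) = 1.147131 + (1.147131 − 1.103699)/3 = 1.161608
T(2,1) = 1.157781 + (1.157781 − 1.147131)/3 = 1.161331
T(2,2) = 1.161331 + (1.161331 − 1.161608)/15 = 1.161313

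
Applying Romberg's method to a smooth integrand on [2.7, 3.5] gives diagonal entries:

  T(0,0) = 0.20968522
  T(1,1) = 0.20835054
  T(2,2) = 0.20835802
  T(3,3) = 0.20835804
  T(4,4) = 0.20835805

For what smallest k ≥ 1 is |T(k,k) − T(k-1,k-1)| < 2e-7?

k = 3

|T(1,1) − T(0,0)| = 0.00133468 ≥ 2e-7
|T(2,2) − T(1,1)| = 0.00000748 ≥ 2e-7
|T(3,3) − T(2,2)| = 0.00000002 < 2e-7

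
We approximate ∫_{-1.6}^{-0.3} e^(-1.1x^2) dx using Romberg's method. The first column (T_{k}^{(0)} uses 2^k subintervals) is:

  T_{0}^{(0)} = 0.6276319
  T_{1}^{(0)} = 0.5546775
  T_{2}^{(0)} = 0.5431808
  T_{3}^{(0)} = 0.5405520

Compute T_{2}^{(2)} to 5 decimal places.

0.53995

Richardson extrapolation on the trapezoidal column (denominator 4−1=3):
T_{1}^{(1)} = 0.5546775 + (0.5546775 − 0.6276319)/3 = 0.5303594
T_{2}^{(1)} = 0.5431808 + (0.5431808 − 0.5546775)/3 = 0.5393486
T_{2}^{(2)} = (16·0.5393486 − 0.5303594) / 15 = 0.5399479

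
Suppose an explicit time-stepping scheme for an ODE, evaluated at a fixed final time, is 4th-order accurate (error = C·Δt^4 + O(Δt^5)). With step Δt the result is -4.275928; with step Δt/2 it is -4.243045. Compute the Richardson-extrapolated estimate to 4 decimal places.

-4.2409

Extrapolated value = (16·A(Δt/2) − A(Δt)) / (16 − 1)
= (16·(-4.243045) − (-4.275928)) / 15
= -63.612792 / 15 = -4.240853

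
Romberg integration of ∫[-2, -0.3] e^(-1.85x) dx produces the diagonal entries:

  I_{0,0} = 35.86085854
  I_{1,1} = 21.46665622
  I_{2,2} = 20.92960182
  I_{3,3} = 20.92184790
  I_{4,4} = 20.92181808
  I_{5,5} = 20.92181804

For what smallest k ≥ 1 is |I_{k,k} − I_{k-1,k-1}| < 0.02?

|I_{1,1} − I_{0,0}| = 14.39420232 ≥ 0.02
|I_{2,2} − I_{1,1}| = 0.53705440 ≥ 0.02
|I_{3,3} − I_{2,2}| = 0.00775392 < 0.02

k = 3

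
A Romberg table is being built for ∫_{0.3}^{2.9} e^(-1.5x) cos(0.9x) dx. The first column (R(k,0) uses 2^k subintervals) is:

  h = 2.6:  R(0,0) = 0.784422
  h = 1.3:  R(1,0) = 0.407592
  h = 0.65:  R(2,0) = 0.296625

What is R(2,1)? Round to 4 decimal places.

R(2,1) = 0.296625 + (0.296625 − 0.407592)/3 = 0.259636

0.2596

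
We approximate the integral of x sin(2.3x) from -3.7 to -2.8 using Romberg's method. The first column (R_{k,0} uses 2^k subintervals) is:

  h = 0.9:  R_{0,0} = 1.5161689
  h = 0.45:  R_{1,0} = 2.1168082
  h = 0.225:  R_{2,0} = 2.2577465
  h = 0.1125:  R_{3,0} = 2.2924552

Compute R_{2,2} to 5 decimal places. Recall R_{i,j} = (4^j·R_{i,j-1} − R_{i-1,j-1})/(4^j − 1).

2.30391

Richardson extrapolation on the trapezoidal column (denominator 4−1=3):
R_{1,1} = (4·2.1168082 − 1.5161689) / 3 = 2.3170213
R_{2,1} = (4·2.2577465 − 2.1168082) / 3 = 2.3047259
R_{2,2} = 2.3047259 + (2.3047259 − 2.3170213)/15 = 2.3039062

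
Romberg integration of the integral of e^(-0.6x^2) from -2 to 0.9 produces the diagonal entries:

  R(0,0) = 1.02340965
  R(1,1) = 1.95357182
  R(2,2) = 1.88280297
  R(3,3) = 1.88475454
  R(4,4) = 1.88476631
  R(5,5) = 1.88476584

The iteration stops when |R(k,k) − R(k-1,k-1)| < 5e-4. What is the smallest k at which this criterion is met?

|R(1,1) − R(0,0)| = 0.93016217 ≥ 5e-4
|R(2,2) − R(1,1)| = 0.07076885 ≥ 5e-4
|R(3,3) − R(2,2)| = 0.00195157 ≥ 5e-4
|R(4,4) − R(3,3)| = 0.00001177 < 5e-4

k = 4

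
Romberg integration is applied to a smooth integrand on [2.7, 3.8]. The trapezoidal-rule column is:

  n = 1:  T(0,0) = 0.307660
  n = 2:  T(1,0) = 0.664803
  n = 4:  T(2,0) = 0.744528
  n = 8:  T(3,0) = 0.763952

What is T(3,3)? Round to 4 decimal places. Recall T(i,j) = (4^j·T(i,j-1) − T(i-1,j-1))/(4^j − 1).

0.7704

Richardson extrapolation on the trapezoidal column (denominator 4−1=3):
T(1,1) = (4·0.664803 − 0.307660) / 3 = 0.783851
T(2,1) = 0.744528 + (0.744528 − 0.664803)/3 = 0.771103
T(3,1) = 0.763952 + (0.763952 − 0.744528)/3 = 0.770427
T(2,2) = 0.771103 + (0.771103 − 0.783851)/15 = 0.770253
T(3,2) = 0.770427 + (0.770427 − 0.771103)/15 = 0.770382
T(3,3) = (64·0.770382 − 0.770253) / 63 = 0.770384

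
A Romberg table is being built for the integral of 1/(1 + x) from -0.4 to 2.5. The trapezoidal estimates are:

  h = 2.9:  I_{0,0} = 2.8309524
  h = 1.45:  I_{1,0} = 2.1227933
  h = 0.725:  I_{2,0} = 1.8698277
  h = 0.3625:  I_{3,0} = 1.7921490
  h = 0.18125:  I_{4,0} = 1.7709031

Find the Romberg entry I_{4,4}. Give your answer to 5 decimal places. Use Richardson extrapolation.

1.76363

Richardson extrapolation on the trapezoidal column (denominator 4−1=3):
I_{1,1} = (4·2.1227933 − 2.8309524) / 3 = 1.8867403
I_{2,1} = (4·1.8698277 − 2.1227933) / 3 = 1.7855058
I_{3,1} = 1.7921490 + (1.7921490 − 1.8698277)/3 = 1.7662561
I_{4,1} = (4·1.7709031 − 1.7921490) / 3 = 1.7638211
I_{2,2} = (16·1.7855058 − 1.8867403) / 15 = 1.7787568
I_{3,2} = (16·1.7662561 − 1.7855058) / 15 = 1.7649728
I_{4,2} = (16·1.7638211 − 1.7662561) / 15 = 1.7636588
I_{3,3} = (64·1.7649728 − 1.7787568) / 63 = 1.7647540
I_{4,3} = (64·1.7636588 − 1.7649728) / 63 = 1.7636379
I_{4,4} = 1.7636379 + (1.7636379 − 1.7647540)/255 = 1.7636335
(Column j=1 coincides with Simpson's rule on the same nodes.)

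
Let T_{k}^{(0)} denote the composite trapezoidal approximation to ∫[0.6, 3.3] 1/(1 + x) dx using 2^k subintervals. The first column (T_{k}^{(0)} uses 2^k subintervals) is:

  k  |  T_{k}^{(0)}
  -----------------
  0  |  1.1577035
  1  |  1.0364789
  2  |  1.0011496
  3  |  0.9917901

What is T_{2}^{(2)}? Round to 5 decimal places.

0.98893

Richardson extrapolation on the trapezoidal column (denominator 4−1=3):
T_{1}^{(1)} = (4·1.0364789 − 1.1577035) / 3 = 0.9960707
T_{2}^{(1)} = 1.0011496 + (1.0011496 − 1.0364789)/3 = 0.9893732
T_{2}^{(2)} = (16·0.9893732 − 0.9960707) / 15 = 0.9889267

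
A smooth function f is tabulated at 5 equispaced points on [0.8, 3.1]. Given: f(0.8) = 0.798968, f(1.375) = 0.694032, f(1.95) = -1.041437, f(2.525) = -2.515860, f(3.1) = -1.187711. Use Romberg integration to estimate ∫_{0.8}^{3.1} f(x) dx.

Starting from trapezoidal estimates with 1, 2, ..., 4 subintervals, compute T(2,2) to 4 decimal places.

T(0,0) (trapezoid, 1 panel, h=2.3000): -0.447054
T(1,0) (trapezoid, 2 panels, h=1.1500): -1.421180
T(2,0) (trapezoid, 4 panels, h=0.5750): -1.758141
T(1,1) = -1.421180 + (-1.421180 − (-0.447054))/3 = -1.745889
T(2,1) = -1.758141 + (-1.758141 − (-1.421180))/3 = -1.870461
T(2,2) = -1.870461 + (-1.870461 − (-1.745889))/15 = -1.878766

-1.8788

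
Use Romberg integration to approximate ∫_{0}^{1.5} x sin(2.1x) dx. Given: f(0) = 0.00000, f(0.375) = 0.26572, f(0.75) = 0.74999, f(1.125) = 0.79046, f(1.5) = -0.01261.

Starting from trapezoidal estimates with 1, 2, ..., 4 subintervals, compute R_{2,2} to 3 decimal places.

R_{0,0} (trapezoid, 1 panel, h=1.5000): -0.00946
R_{1,0} (trapezoid, 2 panels, h=0.7500): 0.55776
R_{2,0} (trapezoid, 4 panels, h=0.3750): 0.67495
R_{1,1} = 0.55776 + (0.55776 − (-0.00946))/3 = 0.74683
R_{2,1} = 0.67495 + (0.67495 − 0.55776)/3 = 0.71401
R_{2,2} = 0.71401 + (0.71401 − 0.74683)/15 = 0.71182

0.712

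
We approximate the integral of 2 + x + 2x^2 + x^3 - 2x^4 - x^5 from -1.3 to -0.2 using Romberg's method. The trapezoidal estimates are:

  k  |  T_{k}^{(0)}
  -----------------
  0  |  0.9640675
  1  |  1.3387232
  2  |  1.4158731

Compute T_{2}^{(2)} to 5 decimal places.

1.44012

Richardson extrapolation on the trapezoidal column (denominator 4−1=3):
T_{1}^{(1)} = (4·1.3387232 − 0.9640675) / 3 = 1.4636084
T_{2}^{(1)} = (4·1.4158731 − 1.3387232) / 3 = 1.4415897
T_{2}^{(2)} = 1.4415897 + (1.4415897 − 1.4636084)/15 = 1.4401218
(Column j=1 coincides with Simpson's rule on the same nodes.)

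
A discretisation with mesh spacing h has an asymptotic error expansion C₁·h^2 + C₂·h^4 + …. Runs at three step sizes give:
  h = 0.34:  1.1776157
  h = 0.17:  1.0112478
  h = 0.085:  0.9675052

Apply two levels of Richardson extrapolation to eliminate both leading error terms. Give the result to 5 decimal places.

0.95273

First eliminate the h^2 term (factor 2^2 = 4):
  B₁ = (4·1.0112478 − 1.1776157)/3 = 0.9557918
  B₂ = (4·0.9675052 − 1.0112478)/3 = 0.9529243
Then eliminate the h^4 term (factor 2^4 = 16):
  (16·0.9529243 − 0.9557918)/15 = 0.9527331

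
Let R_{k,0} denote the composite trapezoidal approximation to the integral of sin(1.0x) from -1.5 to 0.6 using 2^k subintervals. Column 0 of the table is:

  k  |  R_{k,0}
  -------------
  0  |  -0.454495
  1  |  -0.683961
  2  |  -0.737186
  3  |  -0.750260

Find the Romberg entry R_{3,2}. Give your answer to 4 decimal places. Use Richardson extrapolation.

R_{2,1} = (4·(-0.737186) − (-0.683961)) / 3 = -0.754928
R_{3,1} = -0.750260 + (-0.750260 − (-0.737186))/3 = -0.754618
R_{3,2} = -0.754618 + (-0.754618 − (-0.754928))/15 = -0.754597

-0.7546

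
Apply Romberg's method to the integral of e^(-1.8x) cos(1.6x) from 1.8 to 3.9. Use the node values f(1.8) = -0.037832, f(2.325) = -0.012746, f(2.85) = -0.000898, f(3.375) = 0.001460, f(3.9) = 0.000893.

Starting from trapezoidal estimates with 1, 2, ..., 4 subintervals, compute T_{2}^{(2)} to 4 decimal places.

-0.0147

T_{0}^{(0)} (trapezoid, 1 panel, h=2.1000): -0.038786
T_{1}^{(0)} (trapezoid, 2 panels, h=1.0500): -0.020336
T_{2}^{(0)} (trapezoid, 4 panels, h=0.5250): -0.016093
T_{1}^{(1)} = -0.020336 + (-0.020336 − (-0.038786))/3 = -0.014186
T_{2}^{(1)} = -0.016093 + (-0.016093 − (-0.020336))/3 = -0.014679
T_{2}^{(2)} = -0.014679 + (-0.014679 − (-0.014186))/15 = -0.014712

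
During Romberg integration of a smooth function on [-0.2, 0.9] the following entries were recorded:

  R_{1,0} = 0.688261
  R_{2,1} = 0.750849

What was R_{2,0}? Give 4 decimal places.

0.7352

From R_{2,1} = (4·R_{2,0} − R_{1,0})/3, solve for R_{2,0}:
4·R_{2,0} = 3·0.750849 + 0.688261 = 2.940808
R_{2,0} = 0.735202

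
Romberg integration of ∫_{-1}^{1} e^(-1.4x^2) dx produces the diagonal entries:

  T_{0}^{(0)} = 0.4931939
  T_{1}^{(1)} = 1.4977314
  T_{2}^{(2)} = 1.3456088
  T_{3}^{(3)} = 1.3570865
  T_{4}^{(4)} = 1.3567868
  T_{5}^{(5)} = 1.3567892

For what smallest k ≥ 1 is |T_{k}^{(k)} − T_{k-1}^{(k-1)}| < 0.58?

k = 2

|T_{1}^{(1)} − T_{0}^{(0)}| = 1.0045375 ≥ 0.58
|T_{2}^{(2)} − T_{1}^{(1)}| = 0.1521226 < 0.58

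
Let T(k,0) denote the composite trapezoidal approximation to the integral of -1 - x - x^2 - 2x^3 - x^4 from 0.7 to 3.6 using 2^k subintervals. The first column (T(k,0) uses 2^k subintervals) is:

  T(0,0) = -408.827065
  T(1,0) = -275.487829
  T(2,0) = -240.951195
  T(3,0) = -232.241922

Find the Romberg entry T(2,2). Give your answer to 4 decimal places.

Richardson extrapolation on the trapezoidal column (denominator 4−1=3):
T(1,1) = -275.487829 + (-275.487829 − (-408.827065))/3 = -231.041417
T(2,1) = -240.951195 + (-240.951195 − (-275.487829))/3 = -229.438984
T(2,2) = -229.438984 + (-229.438984 − (-231.041417))/15 = -229.332155

-229.3322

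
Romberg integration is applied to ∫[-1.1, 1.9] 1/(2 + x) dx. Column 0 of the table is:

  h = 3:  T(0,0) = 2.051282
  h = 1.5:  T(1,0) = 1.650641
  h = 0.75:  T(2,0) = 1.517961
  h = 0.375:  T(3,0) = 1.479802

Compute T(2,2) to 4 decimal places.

1.4708

Richardson extrapolation on the trapezoidal column (denominator 4−1=3):
T(1,1) = (4·1.650641 − 2.051282) / 3 = 1.517094
T(2,1) = (4·1.517961 − 1.650641) / 3 = 1.473734
T(2,2) = 1.473734 + (1.473734 − 1.517094)/15 = 1.470843
(Column j=1 coincides with Simpson's rule on the same nodes.)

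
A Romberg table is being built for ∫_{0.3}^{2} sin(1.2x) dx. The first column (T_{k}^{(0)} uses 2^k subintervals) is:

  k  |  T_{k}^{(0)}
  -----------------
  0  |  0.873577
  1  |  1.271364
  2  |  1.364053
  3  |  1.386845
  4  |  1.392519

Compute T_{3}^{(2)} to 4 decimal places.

T_{2}^{(1)} = (4·1.364053 − 1.271364) / 3 = 1.394949
T_{3}^{(1)} = 1.386845 + (1.386845 − 1.364053)/3 = 1.394442
T_{3}^{(2)} = (16·1.394442 − 1.394949) / 15 = 1.394408

1.3944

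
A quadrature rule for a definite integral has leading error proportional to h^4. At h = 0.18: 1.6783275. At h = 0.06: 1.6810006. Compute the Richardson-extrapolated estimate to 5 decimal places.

1.68103

Extrapolated value = (81·A(h/3) − A(h)) / (81 − 1)
= (81·1.6810006 − 1.6783275) / 80
= 134.4827211 / 80 = 1.6810340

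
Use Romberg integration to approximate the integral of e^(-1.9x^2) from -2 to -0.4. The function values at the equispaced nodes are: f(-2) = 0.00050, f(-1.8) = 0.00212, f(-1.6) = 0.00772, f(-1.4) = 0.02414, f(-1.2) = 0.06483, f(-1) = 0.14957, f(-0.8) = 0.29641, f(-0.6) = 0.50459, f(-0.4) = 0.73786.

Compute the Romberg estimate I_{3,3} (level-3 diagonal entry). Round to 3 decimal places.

I_{0,0} (trapezoid, 1 panel, h=1.6000): 0.59069
I_{1,0} (trapezoid, 2 panels, h=0.8000): 0.34721
I_{2,0} (trapezoid, 4 panels, h=0.4000): 0.29526
I_{3,0} (trapezoid, 8 panels, h=0.2000): 0.28371
I_{1,1} = 0.34721 + (0.34721 − 0.59069)/3 = 0.26605
I_{2,1} = 0.29526 + (0.29526 − 0.34721)/3 = 0.27794
I_{3,1} = 0.28371 + (0.28371 − 0.29526)/3 = 0.27986
I_{2,2} = 0.27794 + (0.27794 − 0.26605)/15 = 0.27873
I_{3,2} = 0.27986 + (0.27986 − 0.27794)/15 = 0.27999
I_{3,3} = 0.27999 + (0.27999 − 0.27873)/63 = 0.28001

0.280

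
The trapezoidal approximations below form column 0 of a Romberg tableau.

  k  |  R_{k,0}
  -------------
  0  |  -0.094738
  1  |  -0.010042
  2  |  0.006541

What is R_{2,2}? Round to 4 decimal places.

Richardson extrapolation on the trapezoidal column (denominator 4−1=3):
R_{1,1} = (4·(-0.010042) − (-0.094738)) / 3 = 0.018190
R_{2,1} = (4·0.006541 − (-0.010042)) / 3 = 0.012069
R_{2,2} = 0.012069 + (0.012069 − 0.018190)/15 = 0.011661

0.0117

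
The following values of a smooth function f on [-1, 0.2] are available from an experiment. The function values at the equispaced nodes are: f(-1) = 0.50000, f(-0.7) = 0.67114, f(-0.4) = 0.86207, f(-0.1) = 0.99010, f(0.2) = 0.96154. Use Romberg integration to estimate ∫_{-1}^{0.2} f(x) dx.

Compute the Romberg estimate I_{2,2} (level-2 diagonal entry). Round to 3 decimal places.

I_{0,0} (trapezoid, 1 panel, h=1.2000): 0.87692
I_{1,0} (trapezoid, 2 panels, h=0.6000): 0.95570
I_{2,0} (trapezoid, 4 panels, h=0.3000): 0.97622
I_{1,1} = 0.95570 + (0.95570 − 0.87692)/3 = 0.98196
I_{2,1} = 0.97622 + (0.97622 − 0.95570)/3 = 0.98306
I_{2,2} = 0.98306 + (0.98306 − 0.98196)/15 = 0.98313

0.983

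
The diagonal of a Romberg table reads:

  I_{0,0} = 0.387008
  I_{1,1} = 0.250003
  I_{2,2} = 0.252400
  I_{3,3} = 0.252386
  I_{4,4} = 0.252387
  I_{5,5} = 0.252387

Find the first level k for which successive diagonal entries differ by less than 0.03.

k = 2

|I_{1,1} − I_{0,0}| = 0.137005 ≥ 0.03
|I_{2,2} − I_{1,1}| = 0.002397 < 0.03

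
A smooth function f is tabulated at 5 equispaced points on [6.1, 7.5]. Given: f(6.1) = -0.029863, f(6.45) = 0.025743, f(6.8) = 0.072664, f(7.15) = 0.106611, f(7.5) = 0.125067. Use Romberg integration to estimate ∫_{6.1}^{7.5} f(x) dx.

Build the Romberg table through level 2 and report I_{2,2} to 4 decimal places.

I_{0,0} (trapezoid, 1 panel, h=1.4000): 0.066643
I_{1,0} (trapezoid, 2 panels, h=0.7000): 0.084186
I_{2,0} (trapezoid, 4 panels, h=0.3500): 0.088417
I_{1,1} = 0.084186 + (0.084186 − 0.066643)/3 = 0.090034
I_{2,1} = 0.088417 + (0.088417 − 0.084186)/3 = 0.089827
I_{2,2} = 0.089827 + (0.089827 − 0.090034)/15 = 0.089813

0.0898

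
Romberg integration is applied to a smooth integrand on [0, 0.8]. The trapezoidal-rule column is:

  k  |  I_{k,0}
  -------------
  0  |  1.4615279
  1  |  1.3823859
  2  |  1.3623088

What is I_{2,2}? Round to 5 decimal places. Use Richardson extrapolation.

I_{1,1} = 1.3823859 + (1.3823859 − 1.4615279)/3 = 1.3560052
I_{2,1} = 1.3623088 + (1.3623088 − 1.3823859)/3 = 1.3556164
I_{2,2} = (16·1.3556164 − 1.3560052) / 15 = 1.3555905

1.35559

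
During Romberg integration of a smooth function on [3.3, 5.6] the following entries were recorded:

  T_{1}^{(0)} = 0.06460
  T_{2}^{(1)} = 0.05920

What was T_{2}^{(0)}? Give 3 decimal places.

From T_{2}^{(1)} = (4·T_{2}^{(0)} − T_{1}^{(0)})/3, solve for T_{2}^{(0)}:
4·T_{2}^{(0)} = 3·0.05920 + 0.06460 = 0.24220
T_{2}^{(0)} = 0.06055

0.061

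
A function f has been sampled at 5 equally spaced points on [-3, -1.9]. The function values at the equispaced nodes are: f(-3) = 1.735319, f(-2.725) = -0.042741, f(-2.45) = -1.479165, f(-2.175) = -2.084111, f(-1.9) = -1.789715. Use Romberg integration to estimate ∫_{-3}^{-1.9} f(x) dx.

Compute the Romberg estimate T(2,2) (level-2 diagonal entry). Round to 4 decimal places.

T(0,0) (trapezoid, 1 panel, h=1.1000): -0.029918
T(1,0) (trapezoid, 2 panels, h=0.5500): -0.828500
T(2,0) (trapezoid, 4 panels, h=0.2750): -0.999134
T(1,1) = -0.828500 + (-0.828500 − (-0.029918))/3 = -1.094694
T(2,1) = -0.999134 + (-0.999134 − (-0.828500))/3 = -1.056012
T(2,2) = -1.056012 + (-1.056012 − (-1.094694))/15 = -1.053433

-1.0534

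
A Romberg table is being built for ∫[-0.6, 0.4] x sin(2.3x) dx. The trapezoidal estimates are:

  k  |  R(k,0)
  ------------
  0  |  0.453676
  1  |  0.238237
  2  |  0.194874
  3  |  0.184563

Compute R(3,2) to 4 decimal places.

R(2,1) = (4·0.194874 − 0.238237) / 3 = 0.180420
R(3,1) = 0.184563 + (0.184563 − 0.194874)/3 = 0.181126
R(3,2) = (16·0.181126 − 0.180420) / 15 = 0.181173

0.1812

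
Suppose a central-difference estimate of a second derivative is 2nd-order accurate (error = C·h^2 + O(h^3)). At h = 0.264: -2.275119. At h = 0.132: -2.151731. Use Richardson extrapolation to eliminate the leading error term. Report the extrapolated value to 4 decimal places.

The leading error scales as h^2; refining by a factor of 2 reduces it by 2^2 = 4.
Extrapolated value = (4·A(h/2) − A(h)) / (4 − 1)
= (4·(-2.151731) − (-2.275119)) / 3
= -6.331805 / 3 = -2.110602

-2.1106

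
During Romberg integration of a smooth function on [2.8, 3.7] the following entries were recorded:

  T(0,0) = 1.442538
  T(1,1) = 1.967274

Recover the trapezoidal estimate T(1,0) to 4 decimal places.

From T(1,1) = (4·T(1,0) − T(0,0))/3, solve for T(1,0):
4·T(1,0) = 3·1.967274 + 1.442538 = 7.344360
T(1,0) = 1.836090

1.8361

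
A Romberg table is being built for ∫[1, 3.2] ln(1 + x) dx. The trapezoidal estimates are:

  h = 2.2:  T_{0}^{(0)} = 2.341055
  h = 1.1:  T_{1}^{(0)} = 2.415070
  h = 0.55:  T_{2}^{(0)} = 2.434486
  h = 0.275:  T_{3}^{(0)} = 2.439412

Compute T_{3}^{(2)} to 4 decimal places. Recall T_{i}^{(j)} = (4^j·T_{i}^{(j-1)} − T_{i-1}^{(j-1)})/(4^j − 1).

2.4411

Richardson extrapolation on the trapezoidal column (denominator 4−1=3):
T_{2}^{(1)} = 2.434486 + (2.434486 − 2.415070)/3 = 2.440958
T_{3}^{(1)} = (4·2.439412 − 2.434486) / 3 = 2.441054
T_{3}^{(2)} = (16·2.441054 − 2.440958) / 15 = 2.441060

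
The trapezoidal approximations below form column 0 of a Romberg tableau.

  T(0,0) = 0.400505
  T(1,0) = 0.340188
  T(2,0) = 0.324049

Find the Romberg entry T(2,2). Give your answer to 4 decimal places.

Richardson extrapolation on the trapezoidal column (denominator 4−1=3):
T(1,1) = 0.340188 + (0.340188 − 0.400505)/3 = 0.320082
T(2,1) = 0.324049 + (0.324049 − 0.340188)/3 = 0.318669
T(2,2) = 0.318669 + (0.318669 − 0.320082)/15 = 0.318575
(Column j=1 coincides with Simpson's rule on the same nodes.)

0.3186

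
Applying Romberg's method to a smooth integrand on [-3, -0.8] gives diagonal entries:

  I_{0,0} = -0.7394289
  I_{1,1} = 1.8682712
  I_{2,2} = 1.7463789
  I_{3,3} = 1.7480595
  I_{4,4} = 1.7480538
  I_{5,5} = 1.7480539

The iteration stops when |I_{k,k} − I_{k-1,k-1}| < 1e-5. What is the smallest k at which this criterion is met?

|I_{1,1} − I_{0,0}| = 2.6077001 ≥ 1e-5
|I_{2,2} − I_{1,1}| = 0.1218923 ≥ 1e-5
|I_{3,3} − I_{2,2}| = 0.0016806 ≥ 1e-5
|I_{4,4} − I_{3,3}| = 0.0000057 < 1e-5

k = 4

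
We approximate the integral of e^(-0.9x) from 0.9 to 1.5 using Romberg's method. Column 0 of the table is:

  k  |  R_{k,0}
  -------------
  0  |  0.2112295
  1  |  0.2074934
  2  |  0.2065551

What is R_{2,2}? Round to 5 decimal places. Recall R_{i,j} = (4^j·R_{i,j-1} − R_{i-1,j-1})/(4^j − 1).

0.20624

Richardson extrapolation on the trapezoidal column (denominator 4−1=3):
R_{1,1} = (4·0.2074934 − 0.2112295) / 3 = 0.2062480
R_{2,1} = 0.2065551 + (0.2065551 − 0.2074934)/3 = 0.2062423
R_{2,2} = 0.2062423 + (0.2062423 − 0.2062480)/15 = 0.2062419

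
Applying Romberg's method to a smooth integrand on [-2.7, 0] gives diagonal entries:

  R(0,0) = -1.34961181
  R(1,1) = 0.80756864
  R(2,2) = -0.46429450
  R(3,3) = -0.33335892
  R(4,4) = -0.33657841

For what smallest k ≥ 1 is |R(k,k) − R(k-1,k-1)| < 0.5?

k = 3

|R(1,1) − R(0,0)| = 2.15718045 ≥ 0.5
|R(2,2) − R(1,1)| = 1.27186314 ≥ 0.5
|R(3,3) − R(2,2)| = 0.13093558 < 0.5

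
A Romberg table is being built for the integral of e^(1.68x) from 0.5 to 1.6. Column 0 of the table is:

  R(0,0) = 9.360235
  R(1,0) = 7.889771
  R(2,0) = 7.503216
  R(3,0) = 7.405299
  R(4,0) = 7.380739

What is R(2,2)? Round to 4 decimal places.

Richardson extrapolation on the trapezoidal column (denominator 4−1=3):
R(1,1) = 7.889771 + (7.889771 − 9.360235)/3 = 7.399616
R(2,1) = (4·7.503216 − 7.889771) / 3 = 7.374364
R(2,2) = (16·7.374364 − 7.399616) / 15 = 7.372681
(Column j=1 coincides with Simpson's rule on the same nodes.)

7.3727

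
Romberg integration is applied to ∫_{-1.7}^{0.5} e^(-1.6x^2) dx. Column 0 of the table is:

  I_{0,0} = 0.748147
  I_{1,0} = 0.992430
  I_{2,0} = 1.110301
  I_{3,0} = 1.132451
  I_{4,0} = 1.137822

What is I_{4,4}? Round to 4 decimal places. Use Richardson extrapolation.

1.1396

Richardson extrapolation on the trapezoidal column (denominator 4−1=3):
I_{1,1} = (4·0.992430 − 0.748147) / 3 = 1.073858
I_{2,1} = (4·1.110301 − 0.992430) / 3 = 1.149591
I_{3,1} = (4·1.132451 − 1.110301) / 3 = 1.139834
I_{4,1} = 1.137822 + (1.137822 − 1.132451)/3 = 1.139612
I_{2,2} = 1.149591 + (1.149591 − 1.073858)/15 = 1.154640
I_{3,2} = 1.139834 + (1.139834 − 1.149591)/15 = 1.139184
I_{4,2} = 1.139612 + (1.139612 − 1.139834)/15 = 1.139597
I_{3,3} = (64·1.139184 − 1.154640) / 63 = 1.138939
I_{4,3} = (64·1.139597 − 1.139184) / 63 = 1.139604
I_{4,4} = (256·1.139604 − 1.138939) / 255 = 1.139607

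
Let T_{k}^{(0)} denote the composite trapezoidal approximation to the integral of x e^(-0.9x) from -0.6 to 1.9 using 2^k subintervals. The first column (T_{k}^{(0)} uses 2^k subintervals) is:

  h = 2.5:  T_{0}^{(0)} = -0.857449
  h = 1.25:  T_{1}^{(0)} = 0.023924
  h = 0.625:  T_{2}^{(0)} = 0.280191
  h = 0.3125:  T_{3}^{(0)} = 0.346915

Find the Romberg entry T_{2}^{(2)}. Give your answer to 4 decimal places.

0.3688

Richardson extrapolation on the trapezoidal column (denominator 4−1=3):
T_{1}^{(1)} = (4·0.023924 − (-0.857449)) / 3 = 0.317715
T_{2}^{(1)} = 0.280191 + (0.280191 − 0.023924)/3 = 0.365613
T_{2}^{(2)} = 0.365613 + (0.365613 − 0.317715)/15 = 0.368806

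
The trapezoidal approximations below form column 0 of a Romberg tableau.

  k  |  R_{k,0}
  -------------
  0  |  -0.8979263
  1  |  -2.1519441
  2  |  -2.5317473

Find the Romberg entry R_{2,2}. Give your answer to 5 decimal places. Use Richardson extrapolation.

-2.66424

Richardson extrapolation on the trapezoidal column (denominator 4−1=3):
R_{1,1} = (4·(-2.1519441) − (-0.8979263)) / 3 = -2.5699500
R_{2,1} = (4·(-2.5317473) − (-2.1519441)) / 3 = -2.6583484
R_{2,2} = -2.6583484 + (-2.6583484 − (-2.5699500))/15 = -2.6642416
(Column j=1 coincides with Simpson's rule on the same nodes.)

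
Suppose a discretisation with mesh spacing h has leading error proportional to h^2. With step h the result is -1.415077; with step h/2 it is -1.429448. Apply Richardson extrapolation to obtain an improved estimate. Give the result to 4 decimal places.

-1.4342

The leading error scales as h^2; refining by a factor of 2 reduces it by 2^2 = 4.
Extrapolated value = (4·A(h/2) − A(h)) / (4 − 1)
= (4·(-1.429448) − (-1.415077)) / 3
= -4.302715 / 3 = -1.434238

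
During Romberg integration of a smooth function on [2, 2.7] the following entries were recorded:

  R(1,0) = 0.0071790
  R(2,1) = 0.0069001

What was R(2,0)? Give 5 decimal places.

From R(2,1) = (4·R(2,0) − R(1,0))/3, solve for R(2,0):
4·R(2,0) = 3·0.0069001 + 0.0071790 = 0.0278793
R(2,0) = 0.0069698

0.00697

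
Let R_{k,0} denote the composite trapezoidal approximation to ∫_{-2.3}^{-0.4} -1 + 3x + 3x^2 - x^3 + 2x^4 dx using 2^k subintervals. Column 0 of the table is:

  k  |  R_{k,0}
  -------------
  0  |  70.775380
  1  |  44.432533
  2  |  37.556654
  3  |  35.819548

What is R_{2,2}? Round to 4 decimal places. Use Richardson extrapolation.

35.2389

Richardson extrapolation on the trapezoidal column (denominator 4−1=3):
R_{1,1} = (4·44.432533 − 70.775380) / 3 = 35.651584
R_{2,1} = 37.556654 + (37.556654 − 44.432533)/3 = 35.264694
R_{2,2} = (16·35.264694 − 35.651584) / 15 = 35.238901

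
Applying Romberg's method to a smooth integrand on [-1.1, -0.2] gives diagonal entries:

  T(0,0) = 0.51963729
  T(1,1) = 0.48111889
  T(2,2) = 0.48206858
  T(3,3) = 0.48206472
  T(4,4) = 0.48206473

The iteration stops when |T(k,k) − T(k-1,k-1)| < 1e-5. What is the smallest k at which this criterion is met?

k = 3

|T(1,1) − T(0,0)| = 0.03851840 ≥ 1e-5
|T(2,2) − T(1,1)| = 0.00094969 ≥ 1e-5
|T(3,3) − T(2,2)| = 0.00000386 < 1e-5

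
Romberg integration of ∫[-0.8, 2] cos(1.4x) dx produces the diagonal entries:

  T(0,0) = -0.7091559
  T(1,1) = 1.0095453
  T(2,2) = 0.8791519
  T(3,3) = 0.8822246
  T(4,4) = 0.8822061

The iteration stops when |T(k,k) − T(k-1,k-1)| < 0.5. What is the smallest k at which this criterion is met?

k = 2

|T(1,1) − T(0,0)| = 1.7187012 ≥ 0.5
|T(2,2) − T(1,1)| = 0.1303934 < 0.5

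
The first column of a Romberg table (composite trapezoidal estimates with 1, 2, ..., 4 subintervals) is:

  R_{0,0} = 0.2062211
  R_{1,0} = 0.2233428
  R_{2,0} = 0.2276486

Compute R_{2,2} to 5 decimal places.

R_{1,1} = (4·0.2233428 − 0.2062211) / 3 = 0.2290500
R_{2,1} = 0.2276486 + (0.2276486 − 0.2233428)/3 = 0.2290839
R_{2,2} = (16·0.2290839 − 0.2290500) / 15 = 0.2290862

0.22909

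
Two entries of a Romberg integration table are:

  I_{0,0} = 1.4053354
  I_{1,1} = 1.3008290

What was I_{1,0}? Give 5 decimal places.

From I_{1,1} = (4·I_{1,0} − I_{0,0})/3, solve for I_{1,0}:
4·I_{1,0} = 3·1.3008290 + 1.4053354 = 5.3078224
I_{1,0} = 1.3269556

1.32696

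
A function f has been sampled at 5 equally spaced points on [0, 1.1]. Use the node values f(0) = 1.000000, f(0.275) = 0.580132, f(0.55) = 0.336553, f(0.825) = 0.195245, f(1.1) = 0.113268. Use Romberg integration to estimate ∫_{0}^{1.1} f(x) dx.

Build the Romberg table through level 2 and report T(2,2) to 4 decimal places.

T(0,0) (trapezoid, 1 panel, h=1.1000): 0.612297
T(1,0) (trapezoid, 2 panels, h=0.5500): 0.491253
T(2,0) (trapezoid, 4 panels, h=0.2750): 0.458855
T(1,1) = 0.491253 + (0.491253 − 0.612297)/3 = 0.450905
T(2,1) = 0.458855 + (0.458855 − 0.491253)/3 = 0.448056
T(2,2) = 0.448056 + (0.448056 − 0.450905)/15 = 0.447866

0.4479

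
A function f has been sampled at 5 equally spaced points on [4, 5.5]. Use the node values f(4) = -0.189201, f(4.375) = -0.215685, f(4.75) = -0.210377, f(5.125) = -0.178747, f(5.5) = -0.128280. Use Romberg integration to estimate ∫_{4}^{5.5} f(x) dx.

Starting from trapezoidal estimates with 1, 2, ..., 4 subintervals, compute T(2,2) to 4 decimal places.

-0.2895

T(0,0) (trapezoid, 1 panel, h=1.5000): -0.238111
T(1,0) (trapezoid, 2 panels, h=0.7500): -0.276838
T(2,0) (trapezoid, 4 panels, h=0.3750): -0.286331
T(1,1) = -0.276838 + (-0.276838 − (-0.238111))/3 = -0.289747
T(2,1) = -0.286331 + (-0.286331 − (-0.276838))/3 = -0.289495
T(2,2) = -0.289495 + (-0.289495 − (-0.289747))/15 = -0.289478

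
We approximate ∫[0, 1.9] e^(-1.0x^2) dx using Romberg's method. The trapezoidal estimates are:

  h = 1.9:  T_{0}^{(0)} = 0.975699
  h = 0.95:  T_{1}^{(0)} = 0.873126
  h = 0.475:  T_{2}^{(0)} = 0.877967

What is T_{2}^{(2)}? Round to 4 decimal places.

0.8823

T_{1}^{(1)} = (4·0.873126 − 0.975699) / 3 = 0.838935
T_{2}^{(1)} = (4·0.877967 − 0.873126) / 3 = 0.879581
T_{2}^{(2)} = 0.879581 + (0.879581 − 0.838935)/15 = 0.882291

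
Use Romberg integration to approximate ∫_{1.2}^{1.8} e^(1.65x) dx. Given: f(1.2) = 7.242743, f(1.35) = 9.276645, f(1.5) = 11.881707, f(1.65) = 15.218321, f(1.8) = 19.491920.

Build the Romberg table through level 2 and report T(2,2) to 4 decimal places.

7.4237

T(0,0) (trapezoid, 1 panel, h=0.6000): 8.020399
T(1,0) (trapezoid, 2 panels, h=0.3000): 7.574712
T(2,0) (trapezoid, 4 panels, h=0.1500): 7.461601
T(1,1) = 7.574712 + (7.574712 − 8.020399)/3 = 7.426150
T(2,1) = 7.461601 + (7.461601 − 7.574712)/3 = 7.423897
T(2,2) = 7.423897 + (7.423897 − 7.426150)/15 = 7.423747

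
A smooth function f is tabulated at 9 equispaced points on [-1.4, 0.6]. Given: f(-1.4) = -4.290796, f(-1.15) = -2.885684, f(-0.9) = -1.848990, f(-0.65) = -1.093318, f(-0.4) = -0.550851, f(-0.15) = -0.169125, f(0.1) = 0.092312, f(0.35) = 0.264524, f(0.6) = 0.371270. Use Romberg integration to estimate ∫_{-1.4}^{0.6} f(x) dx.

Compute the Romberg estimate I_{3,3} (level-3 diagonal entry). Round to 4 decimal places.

-2.0056

I_{0,0} (trapezoid, 1 panel, h=2.0000): -3.919526
I_{1,0} (trapezoid, 2 panels, h=1.0000): -2.510614
I_{2,0} (trapezoid, 4 panels, h=0.5000): -2.133646
I_{3,0} (trapezoid, 8 panels, h=0.2500): -2.037724
I_{1,1} = -2.510614 + (-2.510614 − (-3.919526))/3 = -2.040977
I_{2,1} = -2.133646 + (-2.133646 − (-2.510614))/3 = -2.007990
I_{3,1} = -2.037724 + (-2.037724 − (-2.133646))/3 = -2.005750
I_{2,2} = -2.007990 + (-2.007990 − (-2.040977))/15 = -2.005791
I_{3,2} = -2.005750 + (-2.005750 − (-2.007990))/15 = -2.005601
I_{3,3} = -2.005601 + (-2.005601 − (-2.005791))/63 = -2.005598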